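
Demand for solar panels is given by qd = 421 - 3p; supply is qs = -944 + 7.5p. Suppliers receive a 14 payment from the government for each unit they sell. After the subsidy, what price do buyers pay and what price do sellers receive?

Pre-subsidy: 421 - 3p = -944 + 7.5p gives p* = 130, q* = 31.
With the subsidy, sellers receive ps = pb + 14 for each unit, where pb is the price buyers pay.
Supply in terms of pb becomes qs = -944 + 7.5(pb + 14) = -839 + 7.5pb. Setting this equal to demand: 421 - 3pb = -839 + 7.5pb, so pb = 120.
Sellers receive ps = 120 + 14 = 134; q' = 421 − 3·120 = 61.

Buyers pay 120; sellers receive 134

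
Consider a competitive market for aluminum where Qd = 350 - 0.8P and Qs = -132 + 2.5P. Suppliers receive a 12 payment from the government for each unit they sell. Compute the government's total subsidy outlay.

Pre-subsidy: 350 - 0.8P = -132 + 2.5P gives P* = 4820/33, Q* = 7694/33.
With the subsidy, sellers receive Ps = Pb + 12 for each unit, where Pb is the price buyers pay.
Supply in terms of Pb becomes Qs = -132 + 2.5(Pb + 12) = -102 + 2.5Pb. Setting this equal to demand: 350 - 0.8Pb = -102 + 2.5Pb, so Pb = 4520/33.
Sellers receive Ps = 4520/33 + 12 = 4916/33; Q' = 350 − 0.8·(4520/33) = 7934/33.
Government outlay = subsidy × quantity = 12 × 7934/33 = 31736/11.

Government cost = 31736/11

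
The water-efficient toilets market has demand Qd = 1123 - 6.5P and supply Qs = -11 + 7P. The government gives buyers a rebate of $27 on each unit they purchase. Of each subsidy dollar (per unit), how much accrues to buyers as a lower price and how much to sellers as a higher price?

Buyers gain $14 per unit; sellers gain $13 per unit

Pre-subsidy: 1123 - 6.5P = -11 + 7P gives P* = 84, Q* = 577.
With the rebate, buyers effectively pay Pb = Ps − 27, where Ps is the price sellers receive.
Demand in terms of Ps becomes Qd = 1123 − 6.5(Ps − 27) = 1298.5 - 6.5Ps. Setting this equal to supply: 1298.5 - 6.5Ps = -11 + 7Ps, so Ps = 97.
Buyers pay Pb = 97 − 27 = 70; Q' = -11 + 7·97 = 668.
Buyers' price falls by P* − Pb = 84 − 70 = 14; sellers' price rises by Ps − P* = 97 − 84 = 13.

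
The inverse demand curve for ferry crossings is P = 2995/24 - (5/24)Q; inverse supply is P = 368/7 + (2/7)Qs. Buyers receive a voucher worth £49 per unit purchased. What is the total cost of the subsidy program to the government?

Government cost = 997885/83

Pre-subsidy: 2995/24 - (5/24)Q = 368/7 + (2/7)Q gives Q* = 12133/83 and P* = 7830/83.
With the rebate, buyers effectively pay Pb = Ps − 49, where Ps is the price sellers receive.
On the curves, Pb = 2995/24 - (5/24)Q and Ps = 368/7 + (2/7)Q; the wedge Ps − Pb = 49 gives 368/7 + (2/7)Q − (2995/24 - (5/24)Q) = 49, so Q' = 20365/83.
Then Pb = 2995/24 − (5/24)·(20365/83) = 6115/83 and Ps = 368/7 + (2/7)·(20365/83) = 10182/83.
Government outlay = subsidy × quantity = 49 × 20365/83 = 997885/83.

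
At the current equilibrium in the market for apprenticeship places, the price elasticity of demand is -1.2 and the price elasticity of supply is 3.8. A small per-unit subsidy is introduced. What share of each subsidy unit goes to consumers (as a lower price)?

For a small subsidy around the equilibrium, the benefit split depends on the relative slopes, which at a point are proportional to the elasticities.
Buyer share = εs/(εs + |εd|) = 3.8/(3.8 + 1.2) = 0.76; seller share = |εd|/(εs + |εd|) = 0.24.

Consumer share = 0.76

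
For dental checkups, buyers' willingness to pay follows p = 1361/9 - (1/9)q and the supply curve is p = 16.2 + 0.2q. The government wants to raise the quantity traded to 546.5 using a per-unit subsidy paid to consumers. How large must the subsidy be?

At q = 546.5, from the demand curve buyers pay pb = 1361/9 − (1/9)·546.5 = 90.5; from the supply curve sellers need ps = 16.2 + 0.2·546.5 = 125.5.
The subsidy must fill the gap: s = ps − pb = 125.5 − 90.5 = 35.

Required subsidy s = 35 per unit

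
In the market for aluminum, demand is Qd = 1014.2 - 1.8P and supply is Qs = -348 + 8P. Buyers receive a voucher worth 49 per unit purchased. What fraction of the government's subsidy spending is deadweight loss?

Pre-subsidy: 1014.2 - 1.8P = -348 + 8P gives P* = 139, Q* = 764.
With the rebate, buyers effectively pay Pb = Ps − 49, where Ps is the price sellers receive.
Demand in terms of Ps becomes Qd = 1014.2 − 1.8(Ps − 49) = 1102.4 - 1.8Ps. Setting this equal to supply: 1102.4 - 1.8Ps = -348 + 8Ps, so Ps = 148.
Buyers pay Pb = 148 − 49 = 99; Q' = -348 + 8·148 = 836.
ΔCS = ½(764 + 836)(139 − 99) = 32000; ΔPS = ½(764 + 836)(148 − 139) = 7200.
Government spending = 49 × 836 = 40964.
DWL = ½ × 49 × (836 − 764) = 1764; fraction = 1764 / 40964 = 9/209.

DWL / government spending = 9/209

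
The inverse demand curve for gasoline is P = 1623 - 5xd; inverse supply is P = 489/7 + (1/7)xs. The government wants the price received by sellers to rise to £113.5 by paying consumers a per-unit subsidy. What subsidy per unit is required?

Required subsidy s = £18 per unit

At a seller price of 113.5, quantity supplied is -489 + 7·113.5 = 305.5.
Buyers absorb 305.5 only when they pay Pb = 1623 − 5·305.5 = 95.5.
s = Ps − Pb = 113.5 − 95.5 = 18.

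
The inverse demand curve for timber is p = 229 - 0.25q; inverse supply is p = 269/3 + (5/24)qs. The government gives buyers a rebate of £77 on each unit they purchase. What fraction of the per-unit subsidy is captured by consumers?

Consumer share = 6/11

Pre-subsidy: 229 - 0.25q = 269/3 + (5/24)q gives q* = 304 and p* = 153.
With the rebate, buyers effectively pay pb = ps − 77, where ps is the price sellers receive.
On the curves, pb = 229 - 0.25q and ps = 269/3 + (5/24)q; the wedge ps − pb = 77 gives 269/3 + (5/24)q − (229 - 0.25q) = 77, so q' = 472.
Then pb = 229 − 0.25·472 = 111 and ps = 269/3 + (5/24)·472 = 188.
Buyers' price falls by p* − pb = 153 − 111 = 42; sellers' price rises by ps − p* = 188 − 153 = 35.
So consumers capture 42/77 = 6/11 of each unit of subsidy.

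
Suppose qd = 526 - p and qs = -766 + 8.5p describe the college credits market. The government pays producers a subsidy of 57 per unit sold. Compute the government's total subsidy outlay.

Pre-subsidy: 526 - p = -766 + 8.5p gives p* = 136, q* = 390.
With the subsidy, sellers receive ps = pb + 57 for each unit, where pb is the price buyers pay.
Supply in terms of pb becomes qs = -766 + 8.5(pb + 57) = -281.5 + 8.5pb. Setting this equal to demand: 526 - pb = -281.5 + 8.5pb, so pb = 85.
Sellers receive ps = 85 + 57 = 142; q' = 526 − 1·85 = 441.
Government outlay = subsidy × quantity = 57 × 441 = 25137.

Government cost = 25137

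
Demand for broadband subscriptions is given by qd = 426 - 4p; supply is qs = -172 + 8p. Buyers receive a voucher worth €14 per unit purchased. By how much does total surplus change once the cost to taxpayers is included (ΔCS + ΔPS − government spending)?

Pre-subsidy: 426 - 4p = -172 + 8p gives p* = 299/6, q* = 680/3.
With the rebate, buyers effectively pay pb = ps − 14, where ps is the price sellers receive.
Demand in terms of ps becomes qd = 426 − 4(ps − 14) = 482 - 4ps. Setting this equal to supply: 482 - 4ps = -172 + 8ps, so ps = 54.5.
Buyers pay pb = 54.5 − 14 = 40.5; q' = -172 + 8·54.5 = 264.
ΔCS = ½(680/3 + 264)(299/6 − 40.5) = 20608/9; ΔPS = ½(680/3 + 264)(54.5 − 299/6) = 10304/9.
Government spending = 14 × 264 = 3696.
Net change = 20608/9 + 10304/9 − 3696 = -784/3. The loss equals the DWL triangle ½·14·112/3.

Net change in total surplus = -784/3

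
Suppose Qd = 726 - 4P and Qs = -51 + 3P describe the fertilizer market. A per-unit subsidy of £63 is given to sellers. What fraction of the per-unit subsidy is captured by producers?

Producer share = 4/7

Pre-subsidy: 726 - 4P = -51 + 3P gives P* = 111, Q* = 282.
With the subsidy, sellers receive Ps = Pb + 63 for each unit, where Pb is the price buyers pay.
Supply in terms of Pb becomes Qs = -51 + 3(Pb + 63) = 138 + 3Pb. Setting this equal to demand: 726 - 4Pb = 138 + 3Pb, so Pb = 84.
Sellers receive Ps = 84 + 63 = 147; Q' = 726 − 4·84 = 390.
Buyers' price falls by P* − Pb = 111 − 84 = 27; sellers' price rises by Ps − P* = 147 − 111 = 36.
So producers capture 36/63 = 4/7 of each unit of subsidy.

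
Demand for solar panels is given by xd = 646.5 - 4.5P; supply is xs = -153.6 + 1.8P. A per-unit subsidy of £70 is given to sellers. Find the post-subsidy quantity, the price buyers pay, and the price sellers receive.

Pre-subsidy: 646.5 - 4.5P = -153.6 + 1.8P gives P* = 127, x* = 75.
With the subsidy, sellers receive Ps = Pb + 70 for each unit, where Pb is the price buyers pay.
Supply in terms of Pb becomes xs = -153.6 + 1.8(Pb + 70) = -27.6 + 1.8Pb. Setting this equal to demand: 646.5 - 4.5Pb = -27.6 + 1.8Pb, so Pb = 107.
Sellers receive Ps = 107 + 70 = 177; x' = 646.5 − 4.5·107 = 165.

x' = 165; buyers pay £107; sellers receive £177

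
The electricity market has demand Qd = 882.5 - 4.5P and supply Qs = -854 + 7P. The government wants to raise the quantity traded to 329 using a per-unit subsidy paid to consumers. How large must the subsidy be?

Required subsidy s = 46 per unit

At Q = 329, invert demand for the buyer price: Pb = (882.5 − 329)/4.5 = 123; invert supply for the seller price: Ps = (329 − (-854))/7 = 169.
The subsidy must fill the gap: s = Ps − Pb = 169 − 123 = 46.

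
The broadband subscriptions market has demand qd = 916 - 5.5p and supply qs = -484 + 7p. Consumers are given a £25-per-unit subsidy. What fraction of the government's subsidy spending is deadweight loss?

Pre-subsidy: 916 - 5.5p = -484 + 7p gives p* = 112, q* = 300.
With the rebate, buyers effectively pay pb = ps − 25, where ps is the price sellers receive.
Demand in terms of ps becomes qd = 916 − 5.5(ps − 25) = 1053.5 - 5.5ps. Setting this equal to supply: 1053.5 - 5.5ps = -484 + 7ps, so ps = 123.
Buyers pay pb = 123 − 25 = 98; q' = -484 + 7·123 = 377.
ΔCS = ½(300 + 377)(112 − 98) = 4739; ΔPS = ½(300 + 377)(123 − 112) = 3723.5.
Government spending = 25 × 377 = 9425.
DWL = ½ × 25 × (377 − 300) = 962.5; fraction = 962.5 / 9425 = 77/754.

DWL / government spending = 77/754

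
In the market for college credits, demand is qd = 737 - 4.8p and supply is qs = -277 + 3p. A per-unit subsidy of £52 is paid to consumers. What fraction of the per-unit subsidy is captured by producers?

Pre-subsidy: 737 - 4.8p = -277 + 3p gives p* = 130, q* = 113.
With the rebate, buyers effectively pay pb = ps − 52, where ps is the price sellers receive.
Demand in terms of ps becomes qd = 737 − 4.8(ps − 52) = 986.6 - 4.8ps. Setting this equal to supply: 986.6 - 4.8ps = -277 + 3ps, so ps = 162.
Buyers pay pb = 162 − 52 = 110; q' = -277 + 3·162 = 209.
Buyers' price falls by p* − pb = 130 − 110 = 20; sellers' price rises by ps − p* = 162 − 130 = 32.
So producers capture 32/52 = 8/13 of each unit of subsidy.

Producer share = 8/13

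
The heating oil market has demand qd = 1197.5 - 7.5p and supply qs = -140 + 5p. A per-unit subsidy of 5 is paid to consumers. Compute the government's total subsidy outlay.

Government cost = 2050

Pre-subsidy: 1197.5 - 7.5p = -140 + 5p gives p* = 107, q* = 395.
With the rebate, buyers effectively pay pb = ps − 5, where ps is the price sellers receive.
Demand in terms of ps becomes qd = 1197.5 − 7.5(ps − 5) = 1235 - 7.5ps. Setting this equal to supply: 1235 - 7.5ps = -140 + 5ps, so ps = 110.
Buyers pay pb = 110 − 5 = 105; q' = -140 + 5·110 = 410.
Government outlay = subsidy × quantity = 5 × 410 = 2050.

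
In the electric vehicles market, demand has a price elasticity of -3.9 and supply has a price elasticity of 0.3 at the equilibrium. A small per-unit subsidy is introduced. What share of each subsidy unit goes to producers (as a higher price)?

For a small subsidy around the equilibrium, the benefit split depends on the relative slopes, which at a point are proportional to the elasticities.
Buyer share = εs/(εs + |εd|) = 0.3/(0.3 + 3.9) = 1/14; seller share = |εd|/(εs + |εd|) = 13/14.
So producers capture 13/14 of the subsidy.

Producer share = 13/14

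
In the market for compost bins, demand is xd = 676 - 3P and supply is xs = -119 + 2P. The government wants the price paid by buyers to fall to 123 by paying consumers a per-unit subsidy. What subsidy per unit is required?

At a buyer price of 123, quantity demanded is 676 − 3·123 = 307.
Sellers supply 307 only when they receive Ps with -119 + 2·Ps = 307, i.e. Ps = 213.
s = Ps − Pb = 213 − 123 = 90.

Required subsidy s = 90 per unit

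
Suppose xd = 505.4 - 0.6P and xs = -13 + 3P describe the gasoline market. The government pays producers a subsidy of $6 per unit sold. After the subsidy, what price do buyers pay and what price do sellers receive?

Buyers pay $139; sellers receive $145

Pre-subsidy: 505.4 - 0.6P = -13 + 3P gives P* = 144, x* = 419.
With the subsidy, sellers receive Ps = Pb + 6 for each unit, where Pb is the price buyers pay.
Supply in terms of Pb becomes xs = -13 + 3(Pb + 6) = 5 + 3Pb. Setting this equal to demand: 505.4 - 0.6Pb = 5 + 3Pb, so Pb = 139.
Sellers receive Ps = 139 + 6 = 145; x' = 505.4 − 0.6·139 = 422.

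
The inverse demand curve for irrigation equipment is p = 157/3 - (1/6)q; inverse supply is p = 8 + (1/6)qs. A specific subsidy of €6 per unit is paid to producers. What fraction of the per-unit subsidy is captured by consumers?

Consumer share = 0.5

Pre-subsidy: 157/3 - (1/6)q = 8 + (1/6)q gives q* = 133 and p* = 181/6.
With the subsidy, sellers receive ps = pb + 6 for each unit, where pb is the price buyers pay.
On the curves, pb = 157/3 - (1/6)q and ps = 8 + (1/6)q; the wedge ps − pb = 6 gives 8 + (1/6)q − (157/3 - (1/6)q) = 6, so q' = 151.
Then pb = 157/3 − (1/6)·151 = 163/6 and ps = 8 + (1/6)·151 = 199/6.
Buyers' price falls by p* − pb = 181/6 − 163/6 = 3; sellers' price rises by ps − p* = 199/6 − 181/6 = 3.
So consumers capture 3/6 = 0.5 of each unit of subsidy.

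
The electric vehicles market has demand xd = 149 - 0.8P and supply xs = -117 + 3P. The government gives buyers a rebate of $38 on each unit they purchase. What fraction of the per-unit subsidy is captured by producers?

Pre-subsidy: 149 - 0.8P = -117 + 3P gives P* = 70, x* = 93.
With the rebate, buyers effectively pay Pb = Ps − 38, where Ps is the price sellers receive.
Demand in terms of Ps becomes xd = 149 − 0.8(Ps − 38) = 179.4 - 0.8Ps. Setting this equal to supply: 179.4 - 0.8Ps = -117 + 3Ps, so Ps = 78.
Buyers pay Pb = 78 − 38 = 40; x' = -117 + 3·78 = 117.
Buyers' price falls by P* − Pb = 70 − 40 = 30; sellers' price rises by Ps − P* = 78 − 70 = 8.
So producers capture 8/38 = 4/19 of each unit of subsidy.

Producer share = 4/19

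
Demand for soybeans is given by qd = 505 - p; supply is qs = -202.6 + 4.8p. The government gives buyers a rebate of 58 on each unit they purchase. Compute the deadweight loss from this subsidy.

Pre-subsidy: 505 - p = -202.6 + 4.8p gives p* = 122, q* = 383.
With the rebate, buyers effectively pay pb = ps − 58, where ps is the price sellers receive.
Demand in terms of ps becomes qd = 505 − 1(ps − 58) = 563 - ps. Setting this equal to supply: 563 - ps = -202.6 + 4.8ps, so ps = 132.
Buyers pay pb = 132 − 58 = 74; q' = -202.6 + 4.8·132 = 431.
The subsidy expands output by 431 − 383 = 48 past the efficient level; on those units the gap between marginal cost and willingness to pay runs from 0 up to 58.
DWL = ½ × 58 × 48 = 1392.

Deadweight loss = 1392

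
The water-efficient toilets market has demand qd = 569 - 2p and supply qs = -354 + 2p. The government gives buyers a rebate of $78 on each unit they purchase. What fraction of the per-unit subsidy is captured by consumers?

Consumer share = 0.5

Pre-subsidy: 569 - 2p = -354 + 2p gives p* = 230.75, q* = 107.5.
With the rebate, buyers effectively pay pb = ps − 78, where ps is the price sellers receive.
Demand in terms of ps becomes qd = 569 − 2(ps − 78) = 725 - 2ps. Setting this equal to supply: 725 - 2ps = -354 + 2ps, so ps = 269.75.
Buyers pay pb = 269.75 − 78 = 191.75; q' = -354 + 2·269.75 = 185.5.
Buyers' price falls by p* − pb = 230.75 − 191.75 = 39; sellers' price rises by ps − p* = 269.75 − 230.75 = 39.
So consumers capture 39/78 = 0.5 of each unit of subsidy.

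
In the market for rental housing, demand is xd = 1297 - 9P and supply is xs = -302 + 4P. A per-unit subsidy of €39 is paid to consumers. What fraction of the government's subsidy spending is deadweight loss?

Pre-subsidy: 1297 - 9P = -302 + 4P gives P* = 123, x* = 190.
With the rebate, buyers effectively pay Pb = Ps − 39, where Ps is the price sellers receive.
Demand in terms of Ps becomes xd = 1297 − 9(Ps − 39) = 1648 - 9Ps. Setting this equal to supply: 1648 - 9Ps = -302 + 4Ps, so Ps = 150.
Buyers pay Pb = 150 − 39 = 111; x' = -302 + 4·150 = 298.
ΔCS = ½(190 + 298)(123 − 111) = 2928; ΔPS = ½(190 + 298)(150 − 123) = 6588.
Government spending = 39 × 298 = 11622.
DWL = ½ × 39 × (298 − 190) = 2106; fraction = 2106 / 11622 = 27/149.

DWL / government spending = 27/149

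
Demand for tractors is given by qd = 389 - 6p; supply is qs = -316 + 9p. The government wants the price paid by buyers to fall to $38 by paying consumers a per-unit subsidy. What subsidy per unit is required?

Required subsidy s = $15 per unit

At a buyer price of 38, quantity demanded is 389 − 6·38 = 161.
Sellers supply 161 only when they receive ps with -316 + 9·ps = 161, i.e. ps = 53.
s = ps − pb = 53 − 38 = 15.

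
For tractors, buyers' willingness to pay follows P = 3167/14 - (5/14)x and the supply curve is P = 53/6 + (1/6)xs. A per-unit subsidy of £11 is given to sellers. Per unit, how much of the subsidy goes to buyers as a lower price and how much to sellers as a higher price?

Buyers gain £7.5 per unit; sellers gain £3.5 per unit

Pre-subsidy: 3167/14 - (5/14)x = 53/6 + (1/6)x gives x* = 415 and P* = 78.
With the subsidy, sellers receive Ps = Pb + 11 for each unit, where Pb is the price buyers pay.
On the curves, Pb = 3167/14 - (5/14)x and Ps = 53/6 + (1/6)x; the wedge Ps − Pb = 11 gives 53/6 + (1/6)x − (3167/14 - (5/14)x) = 11, so x' = 436.
Then Pb = 3167/14 − (5/14)·436 = 70.5 and Ps = 53/6 + (1/6)·436 = 81.5.
Buyers' price falls by P* − Pb = 78 − 70.5 = 7.5; sellers' price rises by Ps − P* = 81.5 − 78 = 3.5.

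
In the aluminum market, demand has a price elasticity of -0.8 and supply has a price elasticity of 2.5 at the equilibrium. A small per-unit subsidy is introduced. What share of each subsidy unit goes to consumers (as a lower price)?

Consumer share = 25/33

For a small subsidy around the equilibrium, the benefit split depends on the relative slopes, which at a point are proportional to the elasticities.
Buyer share = εs/(εs + |εd|) = 2.5/(2.5 + 0.8) = 25/33; seller share = |εd|/(εs + |εd|) = 8/33.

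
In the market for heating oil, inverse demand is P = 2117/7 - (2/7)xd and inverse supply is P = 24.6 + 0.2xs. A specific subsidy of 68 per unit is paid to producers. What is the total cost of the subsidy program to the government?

Pre-subsidy: 2117/7 - (2/7)x = 24.6 + 0.2x gives x* = 572 and P* = 139.
With the subsidy, sellers receive Ps = Pb + 68 for each unit, where Pb is the price buyers pay.
On the curves, Pb = 2117/7 - (2/7)x and Ps = 24.6 + 0.2x; the wedge Ps − Pb = 68 gives 24.6 + 0.2x − (2117/7 - (2/7)x) = 68, so x' = 712.
Then Pb = 2117/7 − (2/7)·712 = 99 and Ps = 24.6 + 0.2·712 = 167.
Government outlay = subsidy × quantity = 68 × 712 = 48416.

Government cost = 48416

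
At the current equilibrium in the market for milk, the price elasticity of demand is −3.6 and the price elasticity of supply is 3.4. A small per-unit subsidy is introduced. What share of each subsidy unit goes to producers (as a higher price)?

For a small subsidy around the equilibrium, the benefit split depends on the relative slopes, which at a point are proportional to the elasticities.
Buyer share = εs/(εs + |εd|) = 3.4/(3.4 + 3.6) = 17/35; seller share = |εd|/(εs + |εd|) = 18/35.
So producers capture 18/35 of the subsidy.

Producer share = 18/35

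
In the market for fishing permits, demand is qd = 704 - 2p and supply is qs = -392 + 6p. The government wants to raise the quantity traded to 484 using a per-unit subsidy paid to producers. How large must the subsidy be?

At q = 484, invert demand for the buyer price: pb = (704 − 484)/2 = 110; invert supply for the seller price: ps = (484 − (-392))/6 = 146.
The subsidy must fill the gap: s = ps − pb = 146 − 110 = 36.

Required subsidy s = 36 per unit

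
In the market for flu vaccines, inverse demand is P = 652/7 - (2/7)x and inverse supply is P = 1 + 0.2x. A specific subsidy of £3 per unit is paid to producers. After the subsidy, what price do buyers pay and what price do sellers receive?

Pre-subsidy: 652/7 - (2/7)x = 1 + 0.2x gives x* = 3225/17 and P* = 662/17.
With the subsidy, sellers receive Ps = Pb + 3 for each unit, where Pb is the price buyers pay.
On the curves, Pb = 652/7 - (2/7)x and Ps = 1 + 0.2x; the wedge Ps − Pb = 3 gives 1 + 0.2x − (652/7 - (2/7)x) = 3, so x' = 3330/17.
Then Pb = 652/7 − (2/7)·(3330/17) = 632/17 and Ps = 1 + 0.2·(3330/17) = 683/17.

Buyers pay 632/17; sellers receive 683/17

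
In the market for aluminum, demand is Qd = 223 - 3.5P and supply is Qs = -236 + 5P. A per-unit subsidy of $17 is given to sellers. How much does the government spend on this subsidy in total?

Government cost = $1173

Pre-subsidy: 223 - 3.5P = -236 + 5P gives P* = 54, Q* = 34.
With the subsidy, sellers receive Ps = Pb + 17 for each unit, where Pb is the price buyers pay.
Supply in terms of Pb becomes Qs = -236 + 5(Pb + 17) = -151 + 5Pb. Setting this equal to demand: 223 - 3.5Pb = -151 + 5Pb, so Pb = 44.
Sellers receive Ps = 44 + 17 = 61; Q' = 223 − 3.5·44 = 69.
Government outlay = subsidy × quantity = 17 × 69 = 1173.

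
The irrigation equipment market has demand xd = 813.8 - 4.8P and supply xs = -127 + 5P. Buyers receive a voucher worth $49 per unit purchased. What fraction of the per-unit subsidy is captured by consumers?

Pre-subsidy: 813.8 - 4.8P = -127 + 5P gives P* = 96, x* = 353.
With the rebate, buyers effectively pay Pb = Ps − 49, where Ps is the price sellers receive.
Demand in terms of Ps becomes xd = 813.8 − 4.8(Ps − 49) = 1049 - 4.8Ps. Setting this equal to supply: 1049 - 4.8Ps = -127 + 5Ps, so Ps = 120.
Buyers pay Pb = 120 − 49 = 71; x' = -127 + 5·120 = 473.
Buyers' price falls by P* − Pb = 96 − 71 = 25; sellers' price rises by Ps − P* = 120 − 96 = 24.
So consumers capture 25/49 = 25/49 of each unit of subsidy.

Consumer share = 25/49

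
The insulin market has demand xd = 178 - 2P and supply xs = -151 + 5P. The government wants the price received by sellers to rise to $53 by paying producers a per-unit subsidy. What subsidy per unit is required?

Required subsidy s = $21 per unit

At a seller price of 53, quantity supplied is -151 + 5·53 = 114.
Buyers absorb 114 only when they pay Pb with 178 − 2·Pb = 114, i.e. Pb = 32.
s = Ps − Pb = 53 − 32 = 21.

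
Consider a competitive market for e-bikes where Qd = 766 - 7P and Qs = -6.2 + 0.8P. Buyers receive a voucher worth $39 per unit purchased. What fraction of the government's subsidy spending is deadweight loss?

DWL / government spending = 14/101

Pre-subsidy: 766 - 7P = -6.2 + 0.8P gives P* = 99, Q* = 73.
With the rebate, buyers effectively pay Pb = Ps − 39, where Ps is the price sellers receive.
Demand in terms of Ps becomes Qd = 766 − 7(Ps − 39) = 1039 - 7Ps. Setting this equal to supply: 1039 - 7Ps = -6.2 + 0.8Ps, so Ps = 134.
Buyers pay Pb = 134 − 39 = 95; Q' = -6.2 + 0.8·134 = 101.
ΔCS = ½(73 + 101)(99 − 95) = 348; ΔPS = ½(73 + 101)(134 − 99) = 3045.
Government spending = 39 × 101 = 3939.
DWL = ½ × 39 × (101 − 73) = 546; fraction = 546 / 3939 = 14/101.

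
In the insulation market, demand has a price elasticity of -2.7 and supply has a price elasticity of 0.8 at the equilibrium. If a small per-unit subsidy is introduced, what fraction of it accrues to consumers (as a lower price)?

Consumer share = 8/35

For a small subsidy around the equilibrium, the benefit split depends on the relative slopes, which at a point are proportional to the elasticities.
Buyer share = εs/(εs + |εd|) = 0.8/(0.8 + 2.7) = 8/35; seller share = |εd|/(εs + |εd|) = 27/35.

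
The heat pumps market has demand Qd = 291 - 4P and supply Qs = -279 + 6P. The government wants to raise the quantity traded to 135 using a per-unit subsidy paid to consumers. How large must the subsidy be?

Required subsidy s = 30 per unit

At Q = 135, invert demand for the buyer price: Pb = (291 − 135)/4 = 39; invert supply for the seller price: Ps = (135 − (-279))/6 = 69.
The subsidy must fill the gap: s = Ps − Pb = 69 − 39 = 30.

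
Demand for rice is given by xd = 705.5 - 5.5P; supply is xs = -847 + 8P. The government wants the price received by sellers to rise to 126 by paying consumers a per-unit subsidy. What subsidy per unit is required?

At a seller price of 126, quantity supplied is -847 + 8·126 = 161.
Buyers absorb 161 only when they pay Pb with 705.5 − 5.5·Pb = 161, i.e. Pb = 99.
s = Ps − Pb = 126 − 99 = 27.

Required subsidy s = 27 per unit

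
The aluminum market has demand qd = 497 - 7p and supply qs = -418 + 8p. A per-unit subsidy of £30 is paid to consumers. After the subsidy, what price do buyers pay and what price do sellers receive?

Buyers pay £45; sellers receive £75

Pre-subsidy: 497 - 7p = -418 + 8p gives p* = 61, q* = 70.
With the rebate, buyers effectively pay pb = ps − 30, where ps is the price sellers receive.
Demand in terms of ps becomes qd = 497 − 7(ps − 30) = 707 - 7ps. Setting this equal to supply: 707 - 7ps = -418 + 8ps, so ps = 75.
Buyers pay pb = 75 − 30 = 45; q' = -418 + 8·75 = 182.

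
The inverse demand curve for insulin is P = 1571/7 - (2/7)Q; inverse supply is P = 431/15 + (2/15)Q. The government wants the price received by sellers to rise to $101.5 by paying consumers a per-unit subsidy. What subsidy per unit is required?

At a seller price of 101.5, quantity supplied is -215.5 + 7.5·101.5 = 545.75.
Buyers absorb 545.75 only when they pay Pb = 1571/7 − (2/7)·545.75 = 68.5.
s = Ps − Pb = 101.5 − 68.5 = 33.

Required subsidy s = $33 per unit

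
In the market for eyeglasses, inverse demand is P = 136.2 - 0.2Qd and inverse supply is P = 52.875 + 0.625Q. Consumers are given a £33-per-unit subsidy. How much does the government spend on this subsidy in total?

Pre-subsidy: 136.2 - 0.2Q = 52.875 + 0.625Q gives Q* = 101 and P* = 116.
With the rebate, buyers effectively pay Pb = Ps − 33, where Ps is the price sellers receive.
On the curves, Pb = 136.2 - 0.2Q and Ps = 52.875 + 0.625Q; the wedge Ps − Pb = 33 gives 52.875 + 0.625Q − (136.2 - 0.2Q) = 33, so Q' = 141.
Then Pb = 136.2 − 0.2·141 = 108 and Ps = 52.875 + 0.625·141 = 141.
Government outlay = subsidy × quantity = 33 × 141 = 4653.

Government cost = £4653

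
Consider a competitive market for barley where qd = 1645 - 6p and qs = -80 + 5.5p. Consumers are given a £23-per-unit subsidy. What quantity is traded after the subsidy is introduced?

Pre-subsidy: 1645 - 6p = -80 + 5.5p gives p* = 150, q* = 745.
With the rebate, buyers effectively pay pb = ps − 23, where ps is the price sellers receive.
Demand in terms of ps becomes qd = 1645 − 6(ps − 23) = 1783 - 6ps. Setting this equal to supply: 1783 - 6ps = -80 + 5.5ps, so ps = 162.
Buyers pay pb = 162 − 23 = 139; q' = -80 + 5.5·162 = 811.

q' = 811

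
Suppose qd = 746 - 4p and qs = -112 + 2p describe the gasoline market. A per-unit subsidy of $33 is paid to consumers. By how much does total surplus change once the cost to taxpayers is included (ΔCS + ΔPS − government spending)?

Pre-subsidy: 746 - 4p = -112 + 2p gives p* = 143, q* = 174.
With the rebate, buyers effectively pay pb = ps − 33, where ps is the price sellers receive.
Demand in terms of ps becomes qd = 746 − 4(ps − 33) = 878 - 4ps. Setting this equal to supply: 878 - 4ps = -112 + 2ps, so ps = 165.
Buyers pay pb = 165 − 33 = 132; q' = -112 + 2·165 = 218.
ΔCS = ½(174 + 218)(143 − 132) = 2156; ΔPS = ½(174 + 218)(165 − 143) = 4312.
Government spending = 33 × 218 = 7194.
Net change = 2156 + 4312 − 7194 = -726. The loss equals the DWL triangle ½·33·44.

Net change in total surplus = -$726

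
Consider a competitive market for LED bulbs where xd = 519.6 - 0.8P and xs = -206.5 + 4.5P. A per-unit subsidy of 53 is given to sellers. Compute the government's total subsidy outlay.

Government cost = 23638

Pre-subsidy: 519.6 - 0.8P = -206.5 + 4.5P gives P* = 137, x* = 410.
With the subsidy, sellers receive Ps = Pb + 53 for each unit, where Pb is the price buyers pay.
Supply in terms of Pb becomes xs = -206.5 + 4.5(Pb + 53) = 32 + 4.5Pb. Setting this equal to demand: 519.6 - 0.8Pb = 32 + 4.5Pb, so Pb = 92.
Sellers receive Ps = 92 + 53 = 145; x' = 519.6 − 0.8·92 = 446.
Government outlay = subsidy × quantity = 53 × 446 = 23638.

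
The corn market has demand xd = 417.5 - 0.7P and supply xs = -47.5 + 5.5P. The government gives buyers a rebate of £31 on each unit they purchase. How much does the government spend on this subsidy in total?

Government cost = £11911.75

Pre-subsidy: 417.5 - 0.7P = -47.5 + 5.5P gives P* = 75, x* = 365.
With the rebate, buyers effectively pay Pb = Ps − 31, where Ps is the price sellers receive.
Demand in terms of Ps becomes xd = 417.5 − 0.7(Ps − 31) = 439.2 - 0.7Ps. Setting this equal to supply: 439.2 - 0.7Ps = -47.5 + 5.5Ps, so Ps = 78.5.
Buyers pay Pb = 78.5 − 31 = 47.5; x' = -47.5 + 5.5·78.5 = 384.25.
Government outlay = subsidy × quantity = 31 × 384.25 = 11911.75.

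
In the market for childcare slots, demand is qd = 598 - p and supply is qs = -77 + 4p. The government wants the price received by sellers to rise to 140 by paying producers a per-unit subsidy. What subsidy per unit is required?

At a seller price of 140, quantity supplied is -77 + 4·140 = 483.
Buyers absorb 483 only when they pay pb with 598 − 1·pb = 483, i.e. pb = 115.
s = ps − pb = 140 − 115 = 25.

Required subsidy s = 25 per unit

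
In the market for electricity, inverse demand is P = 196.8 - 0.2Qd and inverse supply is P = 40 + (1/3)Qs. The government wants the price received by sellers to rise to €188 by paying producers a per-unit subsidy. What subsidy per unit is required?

Required subsidy s = €80 per unit

At a seller price of 188, quantity supplied is -120 + 3·188 = 444.
Buyers absorb 444 only when they pay Pb = 196.8 − 0.2·444 = 108.
s = Ps − Pb = 188 − 108 = 80.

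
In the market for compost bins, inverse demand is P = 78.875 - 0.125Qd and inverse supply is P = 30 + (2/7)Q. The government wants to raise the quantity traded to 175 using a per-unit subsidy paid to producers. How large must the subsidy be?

At Q = 175, from the demand curve buyers pay Pb = 78.875 − 0.125·175 = 57; from the supply curve sellers need Ps = 30 + (2/7)·175 = 80.
The subsidy must fill the gap: s = Ps − Pb = 80 − 57 = 23.

Required subsidy s = 23 per unit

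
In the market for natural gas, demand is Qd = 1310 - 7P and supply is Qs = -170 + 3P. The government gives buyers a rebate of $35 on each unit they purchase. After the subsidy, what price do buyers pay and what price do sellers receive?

Buyers pay $137.5; sellers receive $172.5

Pre-subsidy: 1310 - 7P = -170 + 3P gives P* = 148, Q* = 274.
With the rebate, buyers effectively pay Pb = Ps − 35, where Ps is the price sellers receive.
Demand in terms of Ps becomes Qd = 1310 − 7(Ps − 35) = 1555 - 7Ps. Setting this equal to supply: 1555 - 7Ps = -170 + 3Ps, so Ps = 172.5.
Buyers pay Pb = 172.5 − 35 = 137.5; Q' = -170 + 3·172.5 = 347.5.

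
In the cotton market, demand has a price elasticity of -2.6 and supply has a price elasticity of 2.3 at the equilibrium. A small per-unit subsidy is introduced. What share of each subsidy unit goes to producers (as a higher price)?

For a small subsidy around the equilibrium, the benefit split depends on the relative slopes, which at a point are proportional to the elasticities.
Buyer share = εs/(εs + |εd|) = 2.3/(2.3 + 2.6) = 23/49; seller share = |εd|/(εs + |εd|) = 26/49.
So producers capture 26/49 of the subsidy.

Producer share = 26/49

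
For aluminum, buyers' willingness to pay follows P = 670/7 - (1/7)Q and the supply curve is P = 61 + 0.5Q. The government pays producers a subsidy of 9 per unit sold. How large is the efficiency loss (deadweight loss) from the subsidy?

Pre-subsidy: 670/7 - (1/7)Q = 61 + 0.5Q gives Q* = 54 and P* = 88.
With the subsidy, sellers receive Ps = Pb + 9 for each unit, where Pb is the price buyers pay.
On the curves, Pb = 670/7 - (1/7)Q and Ps = 61 + 0.5Q; the wedge Ps − Pb = 9 gives 61 + 0.5Q − (670/7 - (1/7)Q) = 9, so Q' = 68.
Then Pb = 670/7 − (1/7)·68 = 86 and Ps = 61 + 0.5·68 = 95.
The subsidy expands output by 68 − 54 = 14 past the efficient level; on those units the gap between marginal cost and willingness to pay runs from 0 up to 9.
DWL = ½ × 9 × 14 = 63.

Deadweight loss = 63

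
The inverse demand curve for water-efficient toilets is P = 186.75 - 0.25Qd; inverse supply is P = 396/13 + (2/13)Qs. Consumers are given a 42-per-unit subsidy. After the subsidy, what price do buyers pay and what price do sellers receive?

Buyers pay 64; sellers receive 106

Pre-subsidy: 186.75 - 0.25Q = 396/13 + (2/13)Q gives Q* = 387 and P* = 90.
With the rebate, buyers effectively pay Pb = Ps − 42, where Ps is the price sellers receive.
On the curves, Pb = 186.75 - 0.25Q and Ps = 396/13 + (2/13)Q; the wedge Ps − Pb = 42 gives 396/13 + (2/13)Q − (186.75 - 0.25Q) = 42, so Q' = 491.
Then Pb = 186.75 − 0.25·491 = 64 and Ps = 396/13 + (2/13)·491 = 106.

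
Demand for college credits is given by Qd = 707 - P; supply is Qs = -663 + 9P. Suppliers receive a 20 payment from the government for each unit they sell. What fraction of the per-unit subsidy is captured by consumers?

Consumer share = 0.9

Pre-subsidy: 707 - P = -663 + 9P gives P* = 137, Q* = 570.
With the subsidy, sellers receive Ps = Pb + 20 for each unit, where Pb is the price buyers pay.
Supply in terms of Pb becomes Qs = -663 + 9(Pb + 20) = -483 + 9Pb. Setting this equal to demand: 707 - Pb = -483 + 9Pb, so Pb = 119.
Sellers receive Ps = 119 + 20 = 139; Q' = 707 − 1·119 = 588.
Buyers' price falls by P* − Pb = 137 − 119 = 18; sellers' price rises by Ps − P* = 139 − 137 = 2.
So consumers capture 18/20 = 0.9 of each unit of subsidy.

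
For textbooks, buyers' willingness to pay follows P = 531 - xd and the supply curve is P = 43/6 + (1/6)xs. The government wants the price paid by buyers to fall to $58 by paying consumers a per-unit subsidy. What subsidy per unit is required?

Required subsidy s = $28 per unit

At a buyer price of 58, quantity demanded is 531 − 1·58 = 473.
Sellers supply 473 only when they receive Ps = 43/6 + (1/6)·473 = 86.
s = Ps − Pb = 86 − 58 = 28.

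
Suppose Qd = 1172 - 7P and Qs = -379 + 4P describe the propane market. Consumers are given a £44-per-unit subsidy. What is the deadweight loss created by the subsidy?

Deadweight loss = £2464

Pre-subsidy: 1172 - 7P = -379 + 4P gives P* = 141, Q* = 185.
With the rebate, buyers effectively pay Pb = Ps − 44, where Ps is the price sellers receive.
Demand in terms of Ps becomes Qd = 1172 − 7(Ps − 44) = 1480 - 7Ps. Setting this equal to supply: 1480 - 7Ps = -379 + 4Ps, so Ps = 169.
Buyers pay Pb = 169 − 44 = 125; Q' = -379 + 4·169 = 297.
The subsidy expands output by 297 − 185 = 112 past the efficient level; on those units the gap between marginal cost and willingness to pay runs from 0 up to 44.
DWL = ½ × 44 × 112 = 2464.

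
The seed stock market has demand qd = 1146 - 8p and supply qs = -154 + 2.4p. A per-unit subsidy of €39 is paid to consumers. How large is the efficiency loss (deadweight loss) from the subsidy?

Pre-subsidy: 1146 - 8p = -154 + 2.4p gives p* = 125, q* = 146.
With the rebate, buyers effectively pay pb = ps − 39, where ps is the price sellers receive.
Demand in terms of ps becomes qd = 1146 − 8(ps − 39) = 1458 - 8ps. Setting this equal to supply: 1458 - 8ps = -154 + 2.4ps, so ps = 155.
Buyers pay pb = 155 − 39 = 116; q' = -154 + 2.4·155 = 218.
The subsidy expands output by 218 − 146 = 72 past the efficient level; on those units the gap between marginal cost and willingness to pay runs from 0 up to 39.
DWL = ½ × 39 × 72 = 1404.

Deadweight loss = €1404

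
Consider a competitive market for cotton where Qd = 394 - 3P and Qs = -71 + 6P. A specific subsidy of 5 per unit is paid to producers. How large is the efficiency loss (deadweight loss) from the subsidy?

Pre-subsidy: 394 - 3P = -71 + 6P gives P* = 155/3, Q* = 239.
With the subsidy, sellers receive Ps = Pb + 5 for each unit, where Pb is the price buyers pay.
Supply in terms of Pb becomes Qs = -71 + 6(Pb + 5) = -41 + 6Pb. Setting this equal to demand: 394 - 3Pb = -41 + 6Pb, so Pb = 145/3.
Sellers receive Ps = 145/3 + 5 = 160/3; Q' = 394 − 3·(145/3) = 249.
The subsidy expands output by 249 − 239 = 10 past the efficient level; on those units the gap between marginal cost and willingness to pay runs from 0 up to 5.
DWL = ½ × 5 × 10 = 25.

Deadweight loss = 25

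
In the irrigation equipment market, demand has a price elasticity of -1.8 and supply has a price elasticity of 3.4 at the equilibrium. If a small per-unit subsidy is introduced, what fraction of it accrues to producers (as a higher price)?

Producer share = 9/26

For a small subsidy around the equilibrium, the benefit split depends on the relative slopes, which at a point are proportional to the elasticities.
Buyer share = εs/(εs + |εd|) = 3.4/(3.4 + 1.8) = 17/26; seller share = |εd|/(εs + |εd|) = 9/26.
So producers capture 9/26 of the subsidy.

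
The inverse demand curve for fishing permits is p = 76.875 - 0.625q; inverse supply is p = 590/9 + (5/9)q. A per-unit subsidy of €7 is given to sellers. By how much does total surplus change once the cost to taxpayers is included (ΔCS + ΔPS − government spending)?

Net change in total surplus = -1764/85

Pre-subsidy: 76.875 - 0.625q = 590/9 + (5/9)q gives q* = 163/17 and p* = 1205/17.
With the subsidy, sellers receive ps = pb + 7 for each unit, where pb is the price buyers pay.
On the curves, pb = 76.875 - 0.625q and ps = 590/9 + (5/9)q; the wedge ps − pb = 7 gives 590/9 + (5/9)q − (76.875 - 0.625q) = 7, so q' = 1319/85.
Then pb = 76.875 − 0.625·(1319/85) = 1142/17 and ps = 590/9 + (5/9)·(1319/85) = 1261/17.
ΔCS = ½(163/17 + 1319/85)(1205/17 − 1142/17) = 67221/1445; ΔPS = ½(163/17 + 1319/85)(1261/17 − 1205/17) = 59752/1445.
Government spending = 7 × 1319/85 = 9233/85.
Net change = 67221/1445 + 59752/1445 − 9233/85 = -1764/85. The loss equals the DWL triangle ½·7·504/85.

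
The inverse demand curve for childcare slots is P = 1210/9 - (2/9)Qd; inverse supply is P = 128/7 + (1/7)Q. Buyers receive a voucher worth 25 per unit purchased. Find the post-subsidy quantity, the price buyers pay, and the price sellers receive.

Pre-subsidy: 1210/9 - (2/9)Q = 128/7 + (1/7)Q gives Q* = 7318/23 and P* = 1466/23.
With the rebate, buyers effectively pay Pb = Ps − 25, where Ps is the price sellers receive.
On the curves, Pb = 1210/9 - (2/9)Q and Ps = 128/7 + (1/7)Q; the wedge Ps − Pb = 25 gives 128/7 + (1/7)Q − (1210/9 - (2/9)Q) = 25, so Q' = 8893/23.
Then Pb = 1210/9 − (2/9)·(8893/23) = 1116/23 and Ps = 128/7 + (1/7)·(8893/23) = 1691/23.

Q' = 8893/23; buyers pay 1116/23; sellers receive 1691/23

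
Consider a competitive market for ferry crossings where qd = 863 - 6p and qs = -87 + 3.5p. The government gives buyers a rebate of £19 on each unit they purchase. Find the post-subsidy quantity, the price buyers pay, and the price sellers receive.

q' = 305; buyers pay £93; sellers receive £112

Pre-subsidy: 863 - 6p = -87 + 3.5p gives p* = 100, q* = 263.
With the rebate, buyers effectively pay pb = ps − 19, where ps is the price sellers receive.
Demand in terms of ps becomes qd = 863 − 6(ps − 19) = 977 - 6ps. Setting this equal to supply: 977 - 6ps = -87 + 3.5ps, so ps = 112.
Buyers pay pb = 112 − 19 = 93; q' = -87 + 3.5·112 = 305.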